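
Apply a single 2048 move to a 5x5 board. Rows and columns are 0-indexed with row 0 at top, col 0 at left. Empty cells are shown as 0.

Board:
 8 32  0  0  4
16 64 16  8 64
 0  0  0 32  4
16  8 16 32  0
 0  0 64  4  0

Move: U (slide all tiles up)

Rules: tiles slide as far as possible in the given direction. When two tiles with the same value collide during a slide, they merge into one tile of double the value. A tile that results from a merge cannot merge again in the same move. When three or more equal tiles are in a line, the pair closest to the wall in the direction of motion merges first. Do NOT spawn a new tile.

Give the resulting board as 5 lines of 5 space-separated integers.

Answer:  8 32 32  8  4
32 64 64 64 64
 0  8  0  4  4
 0  0  0  0  0
 0  0  0  0  0

Derivation:
Slide up:
col 0: [8, 16, 0, 16, 0] -> [8, 32, 0, 0, 0]
col 1: [32, 64, 0, 8, 0] -> [32, 64, 8, 0, 0]
col 2: [0, 16, 0, 16, 64] -> [32, 64, 0, 0, 0]
col 3: [0, 8, 32, 32, 4] -> [8, 64, 4, 0, 0]
col 4: [4, 64, 4, 0, 0] -> [4, 64, 4, 0, 0]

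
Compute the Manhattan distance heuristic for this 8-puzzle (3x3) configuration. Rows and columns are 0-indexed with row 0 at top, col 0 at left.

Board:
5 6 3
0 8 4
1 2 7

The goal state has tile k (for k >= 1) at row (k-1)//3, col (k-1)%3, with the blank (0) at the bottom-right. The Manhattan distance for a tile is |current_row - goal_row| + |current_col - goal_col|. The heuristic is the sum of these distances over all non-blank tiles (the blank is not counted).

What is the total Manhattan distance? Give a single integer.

Tile 5: (0,0)->(1,1) = 2
Tile 6: (0,1)->(1,2) = 2
Tile 3: (0,2)->(0,2) = 0
Tile 8: (1,1)->(2,1) = 1
Tile 4: (1,2)->(1,0) = 2
Tile 1: (2,0)->(0,0) = 2
Tile 2: (2,1)->(0,1) = 2
Tile 7: (2,2)->(2,0) = 2
Sum: 2 + 2 + 0 + 1 + 2 + 2 + 2 + 2 = 13

Answer: 13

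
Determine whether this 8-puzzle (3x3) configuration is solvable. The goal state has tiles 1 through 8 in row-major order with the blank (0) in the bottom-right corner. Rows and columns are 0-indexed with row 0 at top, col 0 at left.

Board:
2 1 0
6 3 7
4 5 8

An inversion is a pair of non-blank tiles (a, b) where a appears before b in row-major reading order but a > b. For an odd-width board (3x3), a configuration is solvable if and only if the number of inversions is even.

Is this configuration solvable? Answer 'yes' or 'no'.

Answer: yes

Derivation:
Inversions (pairs i<j in row-major order where tile[i] > tile[j] > 0): 6
6 is even, so the puzzle is solvable.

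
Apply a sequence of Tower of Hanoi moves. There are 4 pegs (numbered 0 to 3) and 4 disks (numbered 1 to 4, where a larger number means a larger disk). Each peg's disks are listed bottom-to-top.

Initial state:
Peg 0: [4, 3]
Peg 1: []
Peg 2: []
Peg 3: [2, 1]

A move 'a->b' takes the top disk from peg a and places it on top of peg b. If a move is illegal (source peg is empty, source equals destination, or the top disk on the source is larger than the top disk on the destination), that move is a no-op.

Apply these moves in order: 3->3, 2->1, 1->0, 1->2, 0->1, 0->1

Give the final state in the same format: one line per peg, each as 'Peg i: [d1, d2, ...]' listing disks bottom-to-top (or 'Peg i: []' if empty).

After move 1 (3->3):
Peg 0: [4, 3]
Peg 1: []
Peg 2: []
Peg 3: [2, 1]

After move 2 (2->1):
Peg 0: [4, 3]
Peg 1: []
Peg 2: []
Peg 3: [2, 1]

After move 3 (1->0):
Peg 0: [4, 3]
Peg 1: []
Peg 2: []
Peg 3: [2, 1]

After move 4 (1->2):
Peg 0: [4, 3]
Peg 1: []
Peg 2: []
Peg 3: [2, 1]

After move 5 (0->1):
Peg 0: [4]
Peg 1: [3]
Peg 2: []
Peg 3: [2, 1]

After move 6 (0->1):
Peg 0: [4]
Peg 1: [3]
Peg 2: []
Peg 3: [2, 1]

Answer: Peg 0: [4]
Peg 1: [3]
Peg 2: []
Peg 3: [2, 1]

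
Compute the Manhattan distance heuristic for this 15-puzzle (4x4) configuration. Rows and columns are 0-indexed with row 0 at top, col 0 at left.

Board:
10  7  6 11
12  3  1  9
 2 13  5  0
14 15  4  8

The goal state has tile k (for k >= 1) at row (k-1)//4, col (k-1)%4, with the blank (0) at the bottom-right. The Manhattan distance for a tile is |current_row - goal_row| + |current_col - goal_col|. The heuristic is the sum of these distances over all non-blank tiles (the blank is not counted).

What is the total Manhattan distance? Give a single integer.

Tile 10: (0,0)->(2,1) = 3
Tile 7: (0,1)->(1,2) = 2
Tile 6: (0,2)->(1,1) = 2
Tile 11: (0,3)->(2,2) = 3
Tile 12: (1,0)->(2,3) = 4
Tile 3: (1,1)->(0,2) = 2
Tile 1: (1,2)->(0,0) = 3
Tile 9: (1,3)->(2,0) = 4
Tile 2: (2,0)->(0,1) = 3
Tile 13: (2,1)->(3,0) = 2
Tile 5: (2,2)->(1,0) = 3
Tile 14: (3,0)->(3,1) = 1
Tile 15: (3,1)->(3,2) = 1
Tile 4: (3,2)->(0,3) = 4
Tile 8: (3,3)->(1,3) = 2
Sum: 3 + 2 + 2 + 3 + 4 + 2 + 3 + 4 + 3 + 2 + 3 + 1 + 1 + 4 + 2 = 39

Answer: 39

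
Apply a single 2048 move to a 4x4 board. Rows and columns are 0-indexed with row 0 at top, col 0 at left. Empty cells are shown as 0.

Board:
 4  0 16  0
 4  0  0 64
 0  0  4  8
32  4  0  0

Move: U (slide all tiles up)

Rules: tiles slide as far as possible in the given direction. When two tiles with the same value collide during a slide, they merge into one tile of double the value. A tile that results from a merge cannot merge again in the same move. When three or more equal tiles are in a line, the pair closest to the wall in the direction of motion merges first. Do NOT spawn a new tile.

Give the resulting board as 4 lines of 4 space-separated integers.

Answer:  8  4 16 64
32  0  4  8
 0  0  0  0
 0  0  0  0

Derivation:
Slide up:
col 0: [4, 4, 0, 32] -> [8, 32, 0, 0]
col 1: [0, 0, 0, 4] -> [4, 0, 0, 0]
col 2: [16, 0, 4, 0] -> [16, 4, 0, 0]
col 3: [0, 64, 8, 0] -> [64, 8, 0, 0]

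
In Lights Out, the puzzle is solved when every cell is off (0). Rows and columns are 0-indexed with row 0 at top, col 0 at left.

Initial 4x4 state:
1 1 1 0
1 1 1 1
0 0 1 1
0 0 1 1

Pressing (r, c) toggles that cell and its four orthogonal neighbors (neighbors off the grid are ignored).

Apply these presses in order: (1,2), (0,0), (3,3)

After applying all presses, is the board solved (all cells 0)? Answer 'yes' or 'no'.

Answer: yes

Derivation:
After press 1 at (1,2):
1 1 0 0
1 0 0 0
0 0 0 1
0 0 1 1

After press 2 at (0,0):
0 0 0 0
0 0 0 0
0 0 0 1
0 0 1 1

After press 3 at (3,3):
0 0 0 0
0 0 0 0
0 0 0 0
0 0 0 0

Lights still on: 0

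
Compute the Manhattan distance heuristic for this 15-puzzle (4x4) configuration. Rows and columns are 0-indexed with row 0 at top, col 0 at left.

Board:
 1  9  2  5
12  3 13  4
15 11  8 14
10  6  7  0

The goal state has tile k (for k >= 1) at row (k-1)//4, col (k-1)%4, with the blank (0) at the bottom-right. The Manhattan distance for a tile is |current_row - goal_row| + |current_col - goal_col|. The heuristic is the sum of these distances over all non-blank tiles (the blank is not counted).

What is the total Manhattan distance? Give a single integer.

Tile 1: at (0,0), goal (0,0), distance |0-0|+|0-0| = 0
Tile 9: at (0,1), goal (2,0), distance |0-2|+|1-0| = 3
Tile 2: at (0,2), goal (0,1), distance |0-0|+|2-1| = 1
Tile 5: at (0,3), goal (1,0), distance |0-1|+|3-0| = 4
Tile 12: at (1,0), goal (2,3), distance |1-2|+|0-3| = 4
Tile 3: at (1,1), goal (0,2), distance |1-0|+|1-2| = 2
Tile 13: at (1,2), goal (3,0), distance |1-3|+|2-0| = 4
Tile 4: at (1,3), goal (0,3), distance |1-0|+|3-3| = 1
Tile 15: at (2,0), goal (3,2), distance |2-3|+|0-2| = 3
Tile 11: at (2,1), goal (2,2), distance |2-2|+|1-2| = 1
Tile 8: at (2,2), goal (1,3), distance |2-1|+|2-3| = 2
Tile 14: at (2,3), goal (3,1), distance |2-3|+|3-1| = 3
Tile 10: at (3,0), goal (2,1), distance |3-2|+|0-1| = 2
Tile 6: at (3,1), goal (1,1), distance |3-1|+|1-1| = 2
Tile 7: at (3,2), goal (1,2), distance |3-1|+|2-2| = 2
Sum: 0 + 3 + 1 + 4 + 4 + 2 + 4 + 1 + 3 + 1 + 2 + 3 + 2 + 2 + 2 = 34

Answer: 34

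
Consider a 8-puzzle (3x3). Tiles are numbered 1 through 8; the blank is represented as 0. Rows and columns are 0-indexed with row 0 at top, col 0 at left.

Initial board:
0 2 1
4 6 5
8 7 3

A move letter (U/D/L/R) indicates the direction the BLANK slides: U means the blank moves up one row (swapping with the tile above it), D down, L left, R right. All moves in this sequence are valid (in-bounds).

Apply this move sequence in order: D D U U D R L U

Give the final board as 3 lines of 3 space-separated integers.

After move 1 (D):
4 2 1
0 6 5
8 7 3

After move 2 (D):
4 2 1
8 6 5
0 7 3

After move 3 (U):
4 2 1
0 6 5
8 7 3

After move 4 (U):
0 2 1
4 6 5
8 7 3

After move 5 (D):
4 2 1
0 6 5
8 7 3

After move 6 (R):
4 2 1
6 0 5
8 7 3

After move 7 (L):
4 2 1
0 6 5
8 7 3

After move 8 (U):
0 2 1
4 6 5
8 7 3

Answer: 0 2 1
4 6 5
8 7 3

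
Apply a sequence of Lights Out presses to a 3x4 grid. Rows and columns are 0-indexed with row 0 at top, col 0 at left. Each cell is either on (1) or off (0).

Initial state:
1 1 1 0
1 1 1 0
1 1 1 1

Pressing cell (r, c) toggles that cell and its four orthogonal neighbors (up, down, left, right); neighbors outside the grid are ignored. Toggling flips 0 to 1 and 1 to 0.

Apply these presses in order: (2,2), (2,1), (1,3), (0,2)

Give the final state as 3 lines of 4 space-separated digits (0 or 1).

Answer: 1 0 0 0
1 0 0 1
0 1 1 1

Derivation:
After press 1 at (2,2):
1 1 1 0
1 1 0 0
1 0 0 0

After press 2 at (2,1):
1 1 1 0
1 0 0 0
0 1 1 0

After press 3 at (1,3):
1 1 1 1
1 0 1 1
0 1 1 1

After press 4 at (0,2):
1 0 0 0
1 0 0 1
0 1 1 1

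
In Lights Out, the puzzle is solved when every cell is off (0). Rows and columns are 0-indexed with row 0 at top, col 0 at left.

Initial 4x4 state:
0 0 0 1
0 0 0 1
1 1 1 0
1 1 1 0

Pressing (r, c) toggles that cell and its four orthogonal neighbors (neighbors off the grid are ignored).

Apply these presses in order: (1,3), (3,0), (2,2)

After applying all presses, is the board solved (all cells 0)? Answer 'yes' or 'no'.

After press 1 at (1,3):
0 0 0 0
0 0 1 0
1 1 1 1
1 1 1 0

After press 2 at (3,0):
0 0 0 0
0 0 1 0
0 1 1 1
0 0 1 0

After press 3 at (2,2):
0 0 0 0
0 0 0 0
0 0 0 0
0 0 0 0

Lights still on: 0

Answer: yes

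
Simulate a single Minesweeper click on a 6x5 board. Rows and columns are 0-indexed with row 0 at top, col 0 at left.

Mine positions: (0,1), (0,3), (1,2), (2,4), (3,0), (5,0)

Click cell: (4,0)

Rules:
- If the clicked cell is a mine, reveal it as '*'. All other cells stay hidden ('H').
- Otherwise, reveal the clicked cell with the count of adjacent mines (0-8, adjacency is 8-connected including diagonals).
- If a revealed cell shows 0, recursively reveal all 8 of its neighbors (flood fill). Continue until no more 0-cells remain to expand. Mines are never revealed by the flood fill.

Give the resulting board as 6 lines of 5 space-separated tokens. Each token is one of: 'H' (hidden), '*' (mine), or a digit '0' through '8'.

H H H H H
H H H H H
H H H H H
H H H H H
2 H H H H
H H H H H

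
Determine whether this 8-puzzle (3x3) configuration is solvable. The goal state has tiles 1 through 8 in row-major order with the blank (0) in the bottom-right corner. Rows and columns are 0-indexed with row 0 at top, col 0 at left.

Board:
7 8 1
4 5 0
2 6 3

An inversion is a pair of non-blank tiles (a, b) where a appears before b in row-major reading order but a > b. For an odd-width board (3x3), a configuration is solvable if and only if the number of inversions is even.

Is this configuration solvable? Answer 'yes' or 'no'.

Answer: no

Derivation:
Inversions (pairs i<j in row-major order where tile[i] > tile[j] > 0): 17
17 is odd, so the puzzle is not solvable.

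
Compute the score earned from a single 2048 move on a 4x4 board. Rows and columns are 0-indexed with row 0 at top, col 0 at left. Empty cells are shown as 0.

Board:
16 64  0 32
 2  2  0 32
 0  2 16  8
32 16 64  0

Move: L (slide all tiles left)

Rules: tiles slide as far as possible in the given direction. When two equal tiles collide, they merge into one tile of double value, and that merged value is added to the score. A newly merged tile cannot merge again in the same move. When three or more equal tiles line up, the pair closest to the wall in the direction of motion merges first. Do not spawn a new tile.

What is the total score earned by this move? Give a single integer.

Answer: 4

Derivation:
Slide left:
row 0: [16, 64, 0, 32] -> [16, 64, 32, 0]  score +0 (running 0)
row 1: [2, 2, 0, 32] -> [4, 32, 0, 0]  score +4 (running 4)
row 2: [0, 2, 16, 8] -> [2, 16, 8, 0]  score +0 (running 4)
row 3: [32, 16, 64, 0] -> [32, 16, 64, 0]  score +0 (running 4)
Board after move:
16 64 32  0
 4 32  0  0
 2 16  8  0
32 16 64  0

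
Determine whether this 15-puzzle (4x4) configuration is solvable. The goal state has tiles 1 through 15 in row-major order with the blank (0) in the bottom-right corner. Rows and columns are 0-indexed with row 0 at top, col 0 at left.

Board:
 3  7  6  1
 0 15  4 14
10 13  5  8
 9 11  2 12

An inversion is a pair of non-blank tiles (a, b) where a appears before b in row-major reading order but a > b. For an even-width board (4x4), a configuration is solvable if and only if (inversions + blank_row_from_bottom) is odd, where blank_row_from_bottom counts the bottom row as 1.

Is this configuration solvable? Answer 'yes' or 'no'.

Inversions: 44
Blank is in row 1 (0-indexed from top), which is row 3 counting from the bottom (bottom = 1).
44 + 3 = 47, which is odd, so the puzzle is solvable.

Answer: yes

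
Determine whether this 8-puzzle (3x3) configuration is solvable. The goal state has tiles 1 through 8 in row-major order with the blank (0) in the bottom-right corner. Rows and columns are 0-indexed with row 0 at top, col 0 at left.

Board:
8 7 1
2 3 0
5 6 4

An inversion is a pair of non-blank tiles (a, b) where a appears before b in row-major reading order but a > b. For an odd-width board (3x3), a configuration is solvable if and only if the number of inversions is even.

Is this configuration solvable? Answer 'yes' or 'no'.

Inversions (pairs i<j in row-major order where tile[i] > tile[j] > 0): 15
15 is odd, so the puzzle is not solvable.

Answer: no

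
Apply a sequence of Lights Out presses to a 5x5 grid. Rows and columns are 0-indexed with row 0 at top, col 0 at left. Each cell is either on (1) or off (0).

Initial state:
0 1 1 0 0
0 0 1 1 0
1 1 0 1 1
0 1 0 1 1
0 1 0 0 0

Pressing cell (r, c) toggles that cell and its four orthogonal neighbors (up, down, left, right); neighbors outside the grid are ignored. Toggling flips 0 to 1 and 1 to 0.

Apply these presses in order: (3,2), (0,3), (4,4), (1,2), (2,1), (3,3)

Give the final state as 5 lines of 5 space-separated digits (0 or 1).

Answer: 0 1 1 1 1
0 0 0 1 0
0 0 1 0 1
0 1 0 1 1
0 1 1 0 1

Derivation:
After press 1 at (3,2):
0 1 1 0 0
0 0 1 1 0
1 1 1 1 1
0 0 1 0 1
0 1 1 0 0

After press 2 at (0,3):
0 1 0 1 1
0 0 1 0 0
1 1 1 1 1
0 0 1 0 1
0 1 1 0 0

After press 3 at (4,4):
0 1 0 1 1
0 0 1 0 0
1 1 1 1 1
0 0 1 0 0
0 1 1 1 1

After press 4 at (1,2):
0 1 1 1 1
0 1 0 1 0
1 1 0 1 1
0 0 1 0 0
0 1 1 1 1

After press 5 at (2,1):
0 1 1 1 1
0 0 0 1 0
0 0 1 1 1
0 1 1 0 0
0 1 1 1 1

After press 6 at (3,3):
0 1 1 1 1
0 0 0 1 0
0 0 1 0 1
0 1 0 1 1
0 1 1 0 1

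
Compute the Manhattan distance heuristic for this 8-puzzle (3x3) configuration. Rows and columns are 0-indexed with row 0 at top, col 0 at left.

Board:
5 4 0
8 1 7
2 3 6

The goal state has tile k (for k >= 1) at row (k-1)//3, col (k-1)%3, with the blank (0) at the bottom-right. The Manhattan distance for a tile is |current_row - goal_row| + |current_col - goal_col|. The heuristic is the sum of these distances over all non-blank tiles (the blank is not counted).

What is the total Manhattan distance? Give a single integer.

Tile 5: (0,0)->(1,1) = 2
Tile 4: (0,1)->(1,0) = 2
Tile 8: (1,0)->(2,1) = 2
Tile 1: (1,1)->(0,0) = 2
Tile 7: (1,2)->(2,0) = 3
Tile 2: (2,0)->(0,1) = 3
Tile 3: (2,1)->(0,2) = 3
Tile 6: (2,2)->(1,2) = 1
Sum: 2 + 2 + 2 + 2 + 3 + 3 + 3 + 1 = 18

Answer: 18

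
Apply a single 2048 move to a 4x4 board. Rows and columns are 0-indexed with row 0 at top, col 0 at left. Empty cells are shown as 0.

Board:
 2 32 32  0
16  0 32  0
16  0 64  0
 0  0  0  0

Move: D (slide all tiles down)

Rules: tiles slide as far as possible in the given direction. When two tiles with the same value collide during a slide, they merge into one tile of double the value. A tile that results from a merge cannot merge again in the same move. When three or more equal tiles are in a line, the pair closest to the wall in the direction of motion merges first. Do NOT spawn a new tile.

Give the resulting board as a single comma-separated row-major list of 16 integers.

Slide down:
col 0: [2, 16, 16, 0] -> [0, 0, 2, 32]
col 1: [32, 0, 0, 0] -> [0, 0, 0, 32]
col 2: [32, 32, 64, 0] -> [0, 0, 64, 64]
col 3: [0, 0, 0, 0] -> [0, 0, 0, 0]

Answer: 0, 0, 0, 0, 0, 0, 0, 0, 2, 0, 64, 0, 32, 32, 64, 0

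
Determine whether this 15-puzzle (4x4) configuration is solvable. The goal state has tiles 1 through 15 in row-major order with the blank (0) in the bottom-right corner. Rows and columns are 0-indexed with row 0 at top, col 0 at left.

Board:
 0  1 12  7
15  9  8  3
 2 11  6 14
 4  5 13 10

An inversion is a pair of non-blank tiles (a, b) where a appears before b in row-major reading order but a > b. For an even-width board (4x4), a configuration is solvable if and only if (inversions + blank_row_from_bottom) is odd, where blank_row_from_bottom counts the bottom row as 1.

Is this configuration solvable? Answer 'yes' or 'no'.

Inversions: 49
Blank is in row 0 (0-indexed from top), which is row 4 counting from the bottom (bottom = 1).
49 + 4 = 53, which is odd, so the puzzle is solvable.

Answer: yes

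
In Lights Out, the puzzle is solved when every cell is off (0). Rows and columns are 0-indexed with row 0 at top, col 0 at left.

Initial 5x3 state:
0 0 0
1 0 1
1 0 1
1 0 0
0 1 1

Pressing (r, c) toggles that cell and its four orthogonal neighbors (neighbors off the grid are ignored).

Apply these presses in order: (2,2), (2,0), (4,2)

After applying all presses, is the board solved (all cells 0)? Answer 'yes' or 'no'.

After press 1 at (2,2):
0 0 0
1 0 0
1 1 0
1 0 1
0 1 1

After press 2 at (2,0):
0 0 0
0 0 0
0 0 0
0 0 1
0 1 1

After press 3 at (4,2):
0 0 0
0 0 0
0 0 0
0 0 0
0 0 0

Lights still on: 0

Answer: yes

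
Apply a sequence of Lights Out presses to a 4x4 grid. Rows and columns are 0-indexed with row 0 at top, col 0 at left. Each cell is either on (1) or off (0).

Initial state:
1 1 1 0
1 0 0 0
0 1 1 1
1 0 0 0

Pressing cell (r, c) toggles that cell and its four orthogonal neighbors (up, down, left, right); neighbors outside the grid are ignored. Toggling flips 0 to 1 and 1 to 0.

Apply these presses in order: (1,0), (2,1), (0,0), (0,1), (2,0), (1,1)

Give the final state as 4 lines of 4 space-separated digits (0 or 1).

After press 1 at (1,0):
0 1 1 0
0 1 0 0
1 1 1 1
1 0 0 0

After press 2 at (2,1):
0 1 1 0
0 0 0 0
0 0 0 1
1 1 0 0

After press 3 at (0,0):
1 0 1 0
1 0 0 0
0 0 0 1
1 1 0 0

After press 4 at (0,1):
0 1 0 0
1 1 0 0
0 0 0 1
1 1 0 0

After press 5 at (2,0):
0 1 0 0
0 1 0 0
1 1 0 1
0 1 0 0

After press 6 at (1,1):
0 0 0 0
1 0 1 0
1 0 0 1
0 1 0 0

Answer: 0 0 0 0
1 0 1 0
1 0 0 1
0 1 0 0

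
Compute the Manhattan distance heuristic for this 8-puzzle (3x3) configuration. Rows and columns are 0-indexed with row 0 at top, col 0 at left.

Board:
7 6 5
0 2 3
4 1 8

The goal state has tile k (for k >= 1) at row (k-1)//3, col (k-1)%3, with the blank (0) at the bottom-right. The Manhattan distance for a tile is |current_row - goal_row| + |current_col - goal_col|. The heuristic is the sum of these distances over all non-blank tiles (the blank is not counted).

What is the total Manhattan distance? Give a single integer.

Tile 7: (0,0)->(2,0) = 2
Tile 6: (0,1)->(1,2) = 2
Tile 5: (0,2)->(1,1) = 2
Tile 2: (1,1)->(0,1) = 1
Tile 3: (1,2)->(0,2) = 1
Tile 4: (2,0)->(1,0) = 1
Tile 1: (2,1)->(0,0) = 3
Tile 8: (2,2)->(2,1) = 1
Sum: 2 + 2 + 2 + 1 + 1 + 1 + 3 + 1 = 13

Answer: 13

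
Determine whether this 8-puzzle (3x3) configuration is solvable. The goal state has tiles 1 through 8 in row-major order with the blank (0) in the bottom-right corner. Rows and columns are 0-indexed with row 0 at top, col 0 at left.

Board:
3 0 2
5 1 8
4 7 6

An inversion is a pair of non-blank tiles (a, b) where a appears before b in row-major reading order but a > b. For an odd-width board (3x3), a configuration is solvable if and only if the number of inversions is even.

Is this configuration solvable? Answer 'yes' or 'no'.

Inversions (pairs i<j in row-major order where tile[i] > tile[j] > 0): 9
9 is odd, so the puzzle is not solvable.

Answer: no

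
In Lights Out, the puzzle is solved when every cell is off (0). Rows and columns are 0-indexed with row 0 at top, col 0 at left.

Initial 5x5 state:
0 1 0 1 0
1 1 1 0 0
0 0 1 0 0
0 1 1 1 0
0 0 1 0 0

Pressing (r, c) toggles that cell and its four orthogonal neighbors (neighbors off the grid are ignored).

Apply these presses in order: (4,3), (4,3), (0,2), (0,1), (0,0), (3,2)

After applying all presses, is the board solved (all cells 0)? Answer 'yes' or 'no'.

After press 1 at (4,3):
0 1 0 1 0
1 1 1 0 0
0 0 1 0 0
0 1 1 0 0
0 0 0 1 1

After press 2 at (4,3):
0 1 0 1 0
1 1 1 0 0
0 0 1 0 0
0 1 1 1 0
0 0 1 0 0

After press 3 at (0,2):
0 0 1 0 0
1 1 0 0 0
0 0 1 0 0
0 1 1 1 0
0 0 1 0 0

After press 4 at (0,1):
1 1 0 0 0
1 0 0 0 0
0 0 1 0 0
0 1 1 1 0
0 0 1 0 0

After press 5 at (0,0):
0 0 0 0 0
0 0 0 0 0
0 0 1 0 0
0 1 1 1 0
0 0 1 0 0

After press 6 at (3,2):
0 0 0 0 0
0 0 0 0 0
0 0 0 0 0
0 0 0 0 0
0 0 0 0 0

Lights still on: 0

Answer: yes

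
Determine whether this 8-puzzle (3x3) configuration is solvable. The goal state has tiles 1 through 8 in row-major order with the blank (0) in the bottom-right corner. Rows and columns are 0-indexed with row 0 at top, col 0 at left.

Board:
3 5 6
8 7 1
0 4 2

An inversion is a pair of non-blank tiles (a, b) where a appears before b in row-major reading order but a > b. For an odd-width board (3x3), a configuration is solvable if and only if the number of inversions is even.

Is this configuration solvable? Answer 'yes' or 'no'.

Answer: yes

Derivation:
Inversions (pairs i<j in row-major order where tile[i] > tile[j] > 0): 16
16 is even, so the puzzle is solvable.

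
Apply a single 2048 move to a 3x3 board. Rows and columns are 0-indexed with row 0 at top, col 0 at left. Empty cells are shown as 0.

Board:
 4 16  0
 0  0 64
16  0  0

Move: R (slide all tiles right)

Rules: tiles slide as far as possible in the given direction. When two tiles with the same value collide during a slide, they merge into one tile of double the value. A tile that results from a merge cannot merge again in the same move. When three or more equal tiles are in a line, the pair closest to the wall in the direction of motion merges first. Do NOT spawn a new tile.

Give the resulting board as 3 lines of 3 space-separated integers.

Slide right:
row 0: [4, 16, 0] -> [0, 4, 16]
row 1: [0, 0, 64] -> [0, 0, 64]
row 2: [16, 0, 0] -> [0, 0, 16]

Answer:  0  4 16
 0  0 64
 0  0 16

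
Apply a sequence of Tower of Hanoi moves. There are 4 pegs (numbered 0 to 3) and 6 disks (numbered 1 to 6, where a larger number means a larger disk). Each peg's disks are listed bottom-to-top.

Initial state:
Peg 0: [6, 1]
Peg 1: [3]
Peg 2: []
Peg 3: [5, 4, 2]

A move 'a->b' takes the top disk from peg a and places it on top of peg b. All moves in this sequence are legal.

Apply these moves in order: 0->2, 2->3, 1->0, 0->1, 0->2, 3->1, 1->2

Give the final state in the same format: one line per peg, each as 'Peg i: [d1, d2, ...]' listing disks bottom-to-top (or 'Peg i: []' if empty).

After move 1 (0->2):
Peg 0: [6]
Peg 1: [3]
Peg 2: [1]
Peg 3: [5, 4, 2]

After move 2 (2->3):
Peg 0: [6]
Peg 1: [3]
Peg 2: []
Peg 3: [5, 4, 2, 1]

After move 3 (1->0):
Peg 0: [6, 3]
Peg 1: []
Peg 2: []
Peg 3: [5, 4, 2, 1]

After move 4 (0->1):
Peg 0: [6]
Peg 1: [3]
Peg 2: []
Peg 3: [5, 4, 2, 1]

After move 5 (0->2):
Peg 0: []
Peg 1: [3]
Peg 2: [6]
Peg 3: [5, 4, 2, 1]

After move 6 (3->1):
Peg 0: []
Peg 1: [3, 1]
Peg 2: [6]
Peg 3: [5, 4, 2]

After move 7 (1->2):
Peg 0: []
Peg 1: [3]
Peg 2: [6, 1]
Peg 3: [5, 4, 2]

Answer: Peg 0: []
Peg 1: [3]
Peg 2: [6, 1]
Peg 3: [5, 4, 2]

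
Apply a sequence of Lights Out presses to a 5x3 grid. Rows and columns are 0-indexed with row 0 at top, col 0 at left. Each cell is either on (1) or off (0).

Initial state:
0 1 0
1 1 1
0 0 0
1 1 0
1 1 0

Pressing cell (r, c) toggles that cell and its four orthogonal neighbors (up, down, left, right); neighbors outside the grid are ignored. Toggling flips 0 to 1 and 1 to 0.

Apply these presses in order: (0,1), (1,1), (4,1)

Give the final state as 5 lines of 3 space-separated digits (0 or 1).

After press 1 at (0,1):
1 0 1
1 0 1
0 0 0
1 1 0
1 1 0

After press 2 at (1,1):
1 1 1
0 1 0
0 1 0
1 1 0
1 1 0

After press 3 at (4,1):
1 1 1
0 1 0
0 1 0
1 0 0
0 0 1

Answer: 1 1 1
0 1 0
0 1 0
1 0 0
0 0 1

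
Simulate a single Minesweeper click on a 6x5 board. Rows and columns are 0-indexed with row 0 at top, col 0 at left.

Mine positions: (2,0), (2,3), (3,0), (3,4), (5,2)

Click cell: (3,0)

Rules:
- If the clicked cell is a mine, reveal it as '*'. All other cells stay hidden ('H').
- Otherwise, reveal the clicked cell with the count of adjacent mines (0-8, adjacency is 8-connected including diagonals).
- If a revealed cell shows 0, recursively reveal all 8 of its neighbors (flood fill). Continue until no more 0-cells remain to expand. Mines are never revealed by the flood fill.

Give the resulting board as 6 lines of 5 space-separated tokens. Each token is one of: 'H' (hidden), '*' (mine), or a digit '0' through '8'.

H H H H H
H H H H H
H H H H H
* H H H H
H H H H H
H H H H H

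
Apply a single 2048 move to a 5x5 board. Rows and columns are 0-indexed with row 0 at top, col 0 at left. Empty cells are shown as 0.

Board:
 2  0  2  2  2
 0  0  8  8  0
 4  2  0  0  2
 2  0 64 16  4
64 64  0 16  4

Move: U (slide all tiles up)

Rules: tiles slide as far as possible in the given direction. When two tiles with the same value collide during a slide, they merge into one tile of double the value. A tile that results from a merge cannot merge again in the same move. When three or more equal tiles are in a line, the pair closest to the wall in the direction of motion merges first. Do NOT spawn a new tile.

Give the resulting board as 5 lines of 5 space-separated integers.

Answer:  2  2  2  2  4
 4 64  8  8  8
 2  0 64 32  0
64  0  0  0  0
 0  0  0  0  0

Derivation:
Slide up:
col 0: [2, 0, 4, 2, 64] -> [2, 4, 2, 64, 0]
col 1: [0, 0, 2, 0, 64] -> [2, 64, 0, 0, 0]
col 2: [2, 8, 0, 64, 0] -> [2, 8, 64, 0, 0]
col 3: [2, 8, 0, 16, 16] -> [2, 8, 32, 0, 0]
col 4: [2, 0, 2, 4, 4] -> [4, 8, 0, 0, 0]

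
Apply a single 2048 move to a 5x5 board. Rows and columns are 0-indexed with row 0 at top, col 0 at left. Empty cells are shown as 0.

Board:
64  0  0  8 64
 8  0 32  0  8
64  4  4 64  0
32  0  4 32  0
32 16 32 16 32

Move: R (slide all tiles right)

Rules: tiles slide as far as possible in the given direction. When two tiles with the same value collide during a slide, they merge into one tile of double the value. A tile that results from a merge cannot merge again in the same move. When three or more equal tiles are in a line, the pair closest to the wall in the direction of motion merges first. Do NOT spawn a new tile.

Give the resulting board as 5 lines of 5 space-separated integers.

Answer:  0  0 64  8 64
 0  0  8 32  8
 0  0 64  8 64
 0  0 32  4 32
32 16 32 16 32

Derivation:
Slide right:
row 0: [64, 0, 0, 8, 64] -> [0, 0, 64, 8, 64]
row 1: [8, 0, 32, 0, 8] -> [0, 0, 8, 32, 8]
row 2: [64, 4, 4, 64, 0] -> [0, 0, 64, 8, 64]
row 3: [32, 0, 4, 32, 0] -> [0, 0, 32, 4, 32]
row 4: [32, 16, 32, 16, 32] -> [32, 16, 32, 16, 32]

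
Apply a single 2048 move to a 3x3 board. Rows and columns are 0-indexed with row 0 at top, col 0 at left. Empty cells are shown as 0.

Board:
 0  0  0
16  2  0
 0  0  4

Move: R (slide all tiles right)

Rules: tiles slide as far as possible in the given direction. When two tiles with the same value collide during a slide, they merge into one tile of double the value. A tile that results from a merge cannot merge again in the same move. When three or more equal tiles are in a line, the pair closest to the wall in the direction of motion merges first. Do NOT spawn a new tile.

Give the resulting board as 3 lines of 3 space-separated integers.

Slide right:
row 0: [0, 0, 0] -> [0, 0, 0]
row 1: [16, 2, 0] -> [0, 16, 2]
row 2: [0, 0, 4] -> [0, 0, 4]

Answer:  0  0  0
 0 16  2
 0  0  4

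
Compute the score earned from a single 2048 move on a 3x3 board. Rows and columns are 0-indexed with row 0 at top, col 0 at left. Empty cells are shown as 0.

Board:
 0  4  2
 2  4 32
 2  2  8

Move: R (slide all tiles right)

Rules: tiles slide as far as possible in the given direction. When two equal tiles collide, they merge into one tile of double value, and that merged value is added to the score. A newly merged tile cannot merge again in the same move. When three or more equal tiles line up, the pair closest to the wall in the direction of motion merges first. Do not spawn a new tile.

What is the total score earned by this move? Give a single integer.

Slide right:
row 0: [0, 4, 2] -> [0, 4, 2]  score +0 (running 0)
row 1: [2, 4, 32] -> [2, 4, 32]  score +0 (running 0)
row 2: [2, 2, 8] -> [0, 4, 8]  score +4 (running 4)
Board after move:
 0  4  2
 2  4 32
 0  4  8

Answer: 4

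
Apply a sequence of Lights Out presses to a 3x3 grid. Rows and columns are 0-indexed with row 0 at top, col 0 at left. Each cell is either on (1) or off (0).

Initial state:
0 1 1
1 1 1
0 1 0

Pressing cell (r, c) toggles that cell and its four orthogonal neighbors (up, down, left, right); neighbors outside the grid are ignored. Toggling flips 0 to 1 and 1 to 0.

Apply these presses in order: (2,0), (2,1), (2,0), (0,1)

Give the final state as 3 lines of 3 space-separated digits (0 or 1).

Answer: 1 0 0
1 1 1
1 0 1

Derivation:
After press 1 at (2,0):
0 1 1
0 1 1
1 0 0

After press 2 at (2,1):
0 1 1
0 0 1
0 1 1

After press 3 at (2,0):
0 1 1
1 0 1
1 0 1

After press 4 at (0,1):
1 0 0
1 1 1
1 0 1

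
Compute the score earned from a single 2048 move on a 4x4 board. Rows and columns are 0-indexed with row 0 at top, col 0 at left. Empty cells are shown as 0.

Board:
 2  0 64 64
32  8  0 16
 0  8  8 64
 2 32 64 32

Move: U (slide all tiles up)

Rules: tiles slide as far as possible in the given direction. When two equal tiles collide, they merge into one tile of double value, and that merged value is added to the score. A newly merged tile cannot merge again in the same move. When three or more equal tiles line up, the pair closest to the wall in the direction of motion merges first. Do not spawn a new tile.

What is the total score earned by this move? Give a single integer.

Answer: 16

Derivation:
Slide up:
col 0: [2, 32, 0, 2] -> [2, 32, 2, 0]  score +0 (running 0)
col 1: [0, 8, 8, 32] -> [16, 32, 0, 0]  score +16 (running 16)
col 2: [64, 0, 8, 64] -> [64, 8, 64, 0]  score +0 (running 16)
col 3: [64, 16, 64, 32] -> [64, 16, 64, 32]  score +0 (running 16)
Board after move:
 2 16 64 64
32 32  8 16
 2  0 64 64
 0  0  0 32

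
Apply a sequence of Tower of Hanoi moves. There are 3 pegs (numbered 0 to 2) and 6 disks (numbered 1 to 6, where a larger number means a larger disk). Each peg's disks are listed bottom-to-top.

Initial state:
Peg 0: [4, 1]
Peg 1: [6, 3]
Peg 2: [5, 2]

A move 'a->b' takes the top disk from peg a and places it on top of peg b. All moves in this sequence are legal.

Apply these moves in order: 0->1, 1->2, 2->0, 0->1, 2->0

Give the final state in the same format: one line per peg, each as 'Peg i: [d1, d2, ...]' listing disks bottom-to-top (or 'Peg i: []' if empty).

Answer: Peg 0: [4, 2]
Peg 1: [6, 3, 1]
Peg 2: [5]

Derivation:
After move 1 (0->1):
Peg 0: [4]
Peg 1: [6, 3, 1]
Peg 2: [5, 2]

After move 2 (1->2):
Peg 0: [4]
Peg 1: [6, 3]
Peg 2: [5, 2, 1]

After move 3 (2->0):
Peg 0: [4, 1]
Peg 1: [6, 3]
Peg 2: [5, 2]

After move 4 (0->1):
Peg 0: [4]
Peg 1: [6, 3, 1]
Peg 2: [5, 2]

After move 5 (2->0):
Peg 0: [4, 2]
Peg 1: [6, 3, 1]
Peg 2: [5]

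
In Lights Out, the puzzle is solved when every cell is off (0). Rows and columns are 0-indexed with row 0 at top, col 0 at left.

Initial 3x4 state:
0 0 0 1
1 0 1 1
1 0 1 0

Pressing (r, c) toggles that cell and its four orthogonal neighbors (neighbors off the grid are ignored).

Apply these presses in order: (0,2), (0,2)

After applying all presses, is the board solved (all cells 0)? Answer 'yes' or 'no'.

After press 1 at (0,2):
0 1 1 0
1 0 0 1
1 0 1 0

After press 2 at (0,2):
0 0 0 1
1 0 1 1
1 0 1 0

Lights still on: 6

Answer: no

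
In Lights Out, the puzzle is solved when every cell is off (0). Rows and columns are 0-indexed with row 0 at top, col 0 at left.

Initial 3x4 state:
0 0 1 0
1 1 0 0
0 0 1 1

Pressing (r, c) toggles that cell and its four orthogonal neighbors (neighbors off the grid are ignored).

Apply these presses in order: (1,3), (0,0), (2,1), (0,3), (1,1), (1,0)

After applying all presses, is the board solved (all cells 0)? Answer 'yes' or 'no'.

Answer: yes

Derivation:
After press 1 at (1,3):
0 0 1 1
1 1 1 1
0 0 1 0

After press 2 at (0,0):
1 1 1 1
0 1 1 1
0 0 1 0

After press 3 at (2,1):
1 1 1 1
0 0 1 1
1 1 0 0

After press 4 at (0,3):
1 1 0 0
0 0 1 0
1 1 0 0

After press 5 at (1,1):
1 0 0 0
1 1 0 0
1 0 0 0

After press 6 at (1,0):
0 0 0 0
0 0 0 0
0 0 0 0

Lights still on: 0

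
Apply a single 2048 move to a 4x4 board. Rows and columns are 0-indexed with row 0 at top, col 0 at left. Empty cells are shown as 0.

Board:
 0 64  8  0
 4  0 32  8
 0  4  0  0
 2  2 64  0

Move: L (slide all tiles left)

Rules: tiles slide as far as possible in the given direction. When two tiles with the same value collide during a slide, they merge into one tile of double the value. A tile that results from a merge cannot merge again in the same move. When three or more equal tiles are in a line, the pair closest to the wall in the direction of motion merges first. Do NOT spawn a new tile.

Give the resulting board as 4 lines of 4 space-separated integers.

Slide left:
row 0: [0, 64, 8, 0] -> [64, 8, 0, 0]
row 1: [4, 0, 32, 8] -> [4, 32, 8, 0]
row 2: [0, 4, 0, 0] -> [4, 0, 0, 0]
row 3: [2, 2, 64, 0] -> [4, 64, 0, 0]

Answer: 64  8  0  0
 4 32  8  0
 4  0  0  0
 4 64  0  0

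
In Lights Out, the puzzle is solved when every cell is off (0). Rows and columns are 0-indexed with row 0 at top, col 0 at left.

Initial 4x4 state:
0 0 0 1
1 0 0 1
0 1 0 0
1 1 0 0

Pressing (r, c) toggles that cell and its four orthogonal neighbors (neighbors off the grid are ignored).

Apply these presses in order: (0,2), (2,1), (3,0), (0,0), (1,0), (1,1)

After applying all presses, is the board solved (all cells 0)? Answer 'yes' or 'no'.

After press 1 at (0,2):
0 1 1 0
1 0 1 1
0 1 0 0
1 1 0 0

After press 2 at (2,1):
0 1 1 0
1 1 1 1
1 0 1 0
1 0 0 0

After press 3 at (3,0):
0 1 1 0
1 1 1 1
0 0 1 0
0 1 0 0

After press 4 at (0,0):
1 0 1 0
0 1 1 1
0 0 1 0
0 1 0 0

After press 5 at (1,0):
0 0 1 0
1 0 1 1
1 0 1 0
0 1 0 0

After press 6 at (1,1):
0 1 1 0
0 1 0 1
1 1 1 0
0 1 0 0

Lights still on: 8

Answer: no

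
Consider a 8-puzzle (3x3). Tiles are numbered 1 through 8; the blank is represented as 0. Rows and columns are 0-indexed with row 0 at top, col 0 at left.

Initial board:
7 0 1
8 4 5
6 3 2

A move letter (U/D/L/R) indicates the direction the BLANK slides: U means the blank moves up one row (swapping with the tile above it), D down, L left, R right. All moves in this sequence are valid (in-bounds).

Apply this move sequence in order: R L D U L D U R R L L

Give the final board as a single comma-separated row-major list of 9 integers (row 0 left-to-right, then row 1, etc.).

Answer: 0, 7, 1, 8, 4, 5, 6, 3, 2

Derivation:
After move 1 (R):
7 1 0
8 4 5
6 3 2

After move 2 (L):
7 0 1
8 4 5
6 3 2

After move 3 (D):
7 4 1
8 0 5
6 3 2

After move 4 (U):
7 0 1
8 4 5
6 3 2

After move 5 (L):
0 7 1
8 4 5
6 3 2

After move 6 (D):
8 7 1
0 4 5
6 3 2

After move 7 (U):
0 7 1
8 4 5
6 3 2

After move 8 (R):
7 0 1
8 4 5
6 3 2

After move 9 (R):
7 1 0
8 4 5
6 3 2

After move 10 (L):
7 0 1
8 4 5
6 3 2

After move 11 (L):
0 7 1
8 4 5
6 3 2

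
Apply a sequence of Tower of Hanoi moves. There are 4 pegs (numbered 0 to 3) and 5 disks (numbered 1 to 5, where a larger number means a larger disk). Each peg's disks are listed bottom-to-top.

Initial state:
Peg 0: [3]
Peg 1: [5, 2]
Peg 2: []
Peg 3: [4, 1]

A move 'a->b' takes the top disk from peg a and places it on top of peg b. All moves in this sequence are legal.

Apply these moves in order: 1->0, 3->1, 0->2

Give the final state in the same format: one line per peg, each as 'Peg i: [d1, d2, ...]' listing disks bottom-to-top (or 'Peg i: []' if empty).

After move 1 (1->0):
Peg 0: [3, 2]
Peg 1: [5]
Peg 2: []
Peg 3: [4, 1]

After move 2 (3->1):
Peg 0: [3, 2]
Peg 1: [5, 1]
Peg 2: []
Peg 3: [4]

After move 3 (0->2):
Peg 0: [3]
Peg 1: [5, 1]
Peg 2: [2]
Peg 3: [4]

Answer: Peg 0: [3]
Peg 1: [5, 1]
Peg 2: [2]
Peg 3: [4]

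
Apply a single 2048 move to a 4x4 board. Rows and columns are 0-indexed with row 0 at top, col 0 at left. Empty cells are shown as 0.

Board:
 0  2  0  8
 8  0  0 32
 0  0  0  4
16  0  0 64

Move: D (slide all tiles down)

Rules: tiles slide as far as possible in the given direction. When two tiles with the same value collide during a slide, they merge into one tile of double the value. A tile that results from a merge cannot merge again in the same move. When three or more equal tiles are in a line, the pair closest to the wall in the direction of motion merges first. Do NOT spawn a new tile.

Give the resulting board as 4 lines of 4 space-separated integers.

Slide down:
col 0: [0, 8, 0, 16] -> [0, 0, 8, 16]
col 1: [2, 0, 0, 0] -> [0, 0, 0, 2]
col 2: [0, 0, 0, 0] -> [0, 0, 0, 0]
col 3: [8, 32, 4, 64] -> [8, 32, 4, 64]

Answer:  0  0  0  8
 0  0  0 32
 8  0  0  4
16  2  0 64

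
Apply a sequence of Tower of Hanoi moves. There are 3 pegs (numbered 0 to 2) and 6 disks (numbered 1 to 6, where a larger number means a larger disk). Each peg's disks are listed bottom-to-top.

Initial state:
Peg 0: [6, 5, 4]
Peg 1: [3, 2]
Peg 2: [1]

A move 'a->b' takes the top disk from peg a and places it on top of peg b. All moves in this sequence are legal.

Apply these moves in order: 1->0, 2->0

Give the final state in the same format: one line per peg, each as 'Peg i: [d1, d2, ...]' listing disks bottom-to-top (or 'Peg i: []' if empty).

After move 1 (1->0):
Peg 0: [6, 5, 4, 2]
Peg 1: [3]
Peg 2: [1]

After move 2 (2->0):
Peg 0: [6, 5, 4, 2, 1]
Peg 1: [3]
Peg 2: []

Answer: Peg 0: [6, 5, 4, 2, 1]
Peg 1: [3]
Peg 2: []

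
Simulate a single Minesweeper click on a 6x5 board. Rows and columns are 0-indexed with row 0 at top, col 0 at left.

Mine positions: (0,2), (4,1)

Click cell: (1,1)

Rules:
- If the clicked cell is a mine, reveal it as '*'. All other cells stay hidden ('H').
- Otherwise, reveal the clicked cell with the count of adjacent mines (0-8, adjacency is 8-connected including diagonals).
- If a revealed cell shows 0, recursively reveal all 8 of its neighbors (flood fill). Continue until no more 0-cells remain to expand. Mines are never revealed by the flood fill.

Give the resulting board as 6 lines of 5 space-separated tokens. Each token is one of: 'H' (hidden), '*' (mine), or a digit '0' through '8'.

H H H H H
H 1 H H H
H H H H H
H H H H H
H H H H H
H H H H H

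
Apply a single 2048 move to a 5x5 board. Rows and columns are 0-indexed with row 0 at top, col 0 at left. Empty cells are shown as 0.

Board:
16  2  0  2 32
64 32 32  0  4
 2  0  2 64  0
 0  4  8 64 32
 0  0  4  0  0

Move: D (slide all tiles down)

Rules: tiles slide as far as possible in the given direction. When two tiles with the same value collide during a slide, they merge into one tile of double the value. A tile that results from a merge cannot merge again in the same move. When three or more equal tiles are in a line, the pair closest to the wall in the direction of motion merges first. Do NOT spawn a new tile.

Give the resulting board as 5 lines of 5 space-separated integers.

Answer:   0   0   0   0   0
  0   0  32   0   0
 16   2   2   0  32
 64  32   8   2   4
  2   4   4 128  32

Derivation:
Slide down:
col 0: [16, 64, 2, 0, 0] -> [0, 0, 16, 64, 2]
col 1: [2, 32, 0, 4, 0] -> [0, 0, 2, 32, 4]
col 2: [0, 32, 2, 8, 4] -> [0, 32, 2, 8, 4]
col 3: [2, 0, 64, 64, 0] -> [0, 0, 0, 2, 128]
col 4: [32, 4, 0, 32, 0] -> [0, 0, 32, 4, 32]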